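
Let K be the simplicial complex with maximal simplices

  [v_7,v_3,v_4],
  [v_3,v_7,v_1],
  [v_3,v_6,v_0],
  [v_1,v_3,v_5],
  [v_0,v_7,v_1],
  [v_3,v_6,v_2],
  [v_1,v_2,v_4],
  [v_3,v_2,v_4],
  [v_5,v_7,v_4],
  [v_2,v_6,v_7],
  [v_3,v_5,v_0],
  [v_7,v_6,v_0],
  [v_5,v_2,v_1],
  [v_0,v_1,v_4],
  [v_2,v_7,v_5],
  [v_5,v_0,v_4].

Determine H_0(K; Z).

H_0 = Z.

K has 8 vertices, 24 edges, 16 triangles.
rank ∂_0 = 0, rank ∂_1 = 7 ⇒ b_0 = 8 − 0 − 7 = 1; all invariant factors of ∂_1 are 1 so no torsion. So H_0 = Z.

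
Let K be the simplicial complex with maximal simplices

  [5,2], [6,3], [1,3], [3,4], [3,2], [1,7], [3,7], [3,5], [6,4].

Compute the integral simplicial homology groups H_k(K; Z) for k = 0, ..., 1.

Take the total order 1 < 2 < 3 < 4 < 5 < 6 < 7 on the vertex set. Then K (dimension 1) consists of the simplices:

  0-simplices (7): [1], [2], [3], [4], [5], [6], [7]
  1-simplices (9): [1,3], [1,7], [2,3], [2,5], [3,4], [3,5], [3,6], [3,7], [4,6]

so the chain groups are C_0 ≅ Z^7, C_1 ≅ Z^9.

Boundary ∂_1: C_1 → C_0 maps an edge to its endpoints' difference, ∂[p,q] = q − p. For instance
  ∂[3,5] = [5] − [3].
As a 7×9 matrix over Z this has rank 6, with invariant factors (1,1,1,1,1,1).

Computing H_k = (kernel of ∂_k) / (image of ∂_{k+1}):

  H_0: rank C_0 − rank ∂_1 = 7 − 6 = 1, and the invariant factors of ∂_1 are all 1, so H_0 ≅ Z.
  H_1: rank ker ∂_1 − rank ∂_2 = (9 − 6) − 0 = 3, and there is no ∂_2, so H_1 ≅ Z^3.

As a check, the Euler characteristic is 7 − 9 = -2, which agrees with 1 − 3 = -2.

H_0 ≅ Z,  H_1 ≅ Z^3.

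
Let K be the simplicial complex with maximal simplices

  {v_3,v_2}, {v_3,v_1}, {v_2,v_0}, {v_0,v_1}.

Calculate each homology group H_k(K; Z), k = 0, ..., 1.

H_0 = Z,  H_1 = Z.

Take the total order v_0 < v_1 < v_2 < v_3 on the vertex set. Then K (dimension 1) consists of the simplices:

  0-simplices (4): [v_0], [v_1], [v_2], [v_3]
  1-simplices (4): [v_0,v_1], [v_0,v_2], [v_1,v_3], [v_2,v_3]

Hence C_0 ≅ Z^4, C_1 ≅ Z^4.

∂_1: C_1 → C_0 maps an edge to its endpoints' difference, ∂[p,q] = q − p. For instance
  ∂[v_0,v_1] = [v_1] − [v_0].
The resulting 4×4 matrix has rank 3, and its Smith normal form has invariant factors (1,1,1).

Reading off H_k = ker ∂_k / im ∂_{k+1}:

  H_0: rank C_0 − rank ∂_1 = 4 − 3 = 1, and the invariant factors of ∂_1 are all 1, so H_0 = Z.
  H_1: rank ker ∂_1 − rank ∂_2 = (4 − 3) − 0 = 1, and there is no ∂_2, so H_1 = Z.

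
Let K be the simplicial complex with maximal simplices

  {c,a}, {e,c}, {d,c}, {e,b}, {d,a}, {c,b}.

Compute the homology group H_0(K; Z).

H_0 = Z.

Fix the vertex order a < b < c < d < e and write every simplex with vertices in increasing order. Then dim K = 1 and the simplices of K are:

  0-simplices (5): a, b, c, d, e
  1-simplices (6): ac, ad, bc, be, cd, ce

Hence C_0 ≅ Z^5, C_1 ≅ Z^6.

∂_1: C_1 → C_0 is given by ∂[p,q] = [q] − [p].
This gives a 5×6 integer matrix of rank 4; reducing to Smith normal form yields diagonal entries (1,1,1,1).

From H_k ≅ ker(∂_k) / im(∂_{k+1}) we obtain:

  H_0: rank C_0 − rank ∂_1 = 5 − 4 = 1, and the invariant factors of ∂_1 are all 1, so H_0 = Z.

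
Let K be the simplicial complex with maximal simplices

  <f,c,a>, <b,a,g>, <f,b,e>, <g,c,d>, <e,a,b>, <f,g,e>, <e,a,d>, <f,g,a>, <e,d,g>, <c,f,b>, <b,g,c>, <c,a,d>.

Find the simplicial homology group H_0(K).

H_0 = Z.

Take the total order a < b < c < d < e < f < g on the vertex set. Then K (dimension 2) consists of the simplices:

  0-simplices (7): a, b, c, d, e, f, g
  1-simplices (18): ab, ac, ad, ae, af, ag, bc, be, bf, bg, cd, cf, cg, de, dg, ef, eg, fg
  2-simplices (12): abe, abg, acd, acf, ade, afg, bcf, bcg, bef, cdg, deg, efg

so the chain groups are C_0 ≅ Z^7, C_1 ≅ Z^18, C_2 ≅ Z^12.

Boundary ∂_1: C_1 → C_0 is given by ∂[p,q] = [q] − [p]. For instance
  ∂cg = g − c.
The resulting 7×18 matrix has rank 6, and its Smith normal form has invariant factors (1,1,1,1,1,1).

∂_2: C_2 → C_1 maps a triangle to the signed sum of its edges. For instance
  ∂abg = bg − ag + ab,
  ∂acd = cd − ad + ac.
This gives a 18×12 integer matrix of rank 12; reducing to Smith normal form yields diagonal entries (1,1,1,1,1,1,1,1,1,1,1,2).

From H_k ≅ ker(∂_k) / im(∂_{k+1}) we obtain:

  H_0: rank C_0 − rank ∂_1 = 7 − 6 = 1, and the invariant factors of ∂_1 are all 1, so H_0 = Z.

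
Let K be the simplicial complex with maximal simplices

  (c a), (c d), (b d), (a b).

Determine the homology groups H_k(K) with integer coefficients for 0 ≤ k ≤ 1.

H_0 = Z,  H_1 = Z.

Order the vertices as a < b < c < d. Listing each simplex with vertices in this order, K has dimension 1 with simplices:

  0-simplices (4): a, b, c, d
  1-simplices (4): ab, ac, bd, cd

so the chain groups are C_0 ≅ Z^4, C_1 ≅ Z^4.

∂_1: C_1 → C_0 is given by ∂[p,q] = [q] − [p]. For instance
  ∂ab = b − a.
The 4×4 boundary matrix has rank 3 and Smith normal form diag(1,1,1).

Now H_k = ker ∂_k / im ∂_{k+1}, so:

  H_0: rank C_0 − rank ∂_1 = 4 − 3 = 1, and the invariant factors of ∂_1 are all 1, so H_0 = Z.
  H_1: rank ker ∂_1 − rank ∂_2 = (4 − 3) − 0 = 1, and there is no ∂_2, so H_1 = Z.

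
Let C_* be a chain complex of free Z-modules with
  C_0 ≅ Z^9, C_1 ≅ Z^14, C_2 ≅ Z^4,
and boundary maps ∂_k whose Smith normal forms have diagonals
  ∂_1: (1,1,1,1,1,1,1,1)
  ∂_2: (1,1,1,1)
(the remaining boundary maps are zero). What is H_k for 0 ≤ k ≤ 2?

H_0 = Z,  H_1 = Z^2,  H_2 = 0.

H_0: b_0 = 9 − 0 − 8 = 1; torsion from ∂_1 factors > 1: none. So H_0 = Z.
H_1: b_1 = 14 − 8 − 4 = 2; torsion from ∂_2 factors > 1: none. So H_1 = Z^2.
H_2: b_2 = 4 − 4 − 0 = 0; torsion from ∂_3 factors > 1: none. So H_2 = 0.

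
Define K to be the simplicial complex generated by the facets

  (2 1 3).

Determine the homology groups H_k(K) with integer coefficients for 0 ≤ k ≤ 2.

H_0 ≅ Z,  H_1 = 0,  H_2 = 0.

Order the vertices as 1 < 2 < 3. Listing each simplex with vertices in this order, K has dimension 2 with simplices:

  0-simplices (3): [1], [2], [3]
  1-simplices (3): [1,2], [1,3], [2,3]
  2-simplices (1): [1,2,3]

Hence C_0 ≅ Z^3, C_1 ≅ Z^3, C_2 ≅ Z^1.

Boundary ∂_1: C_1 → C_0 is given by ∂[p,q] = [q] − [p].
The resulting 3×3 matrix has rank 2, and its Smith normal form has invariant factors (1,1).

The boundary map ∂_2: C_2 → C_1 maps a triangle to the signed sum of its edges. For instance
  ∂[1,2,3] = [2,3] − [1,3] + [1,2].
The resulting 3×1 matrix has rank 1, and its Smith normal form has invariant factors (1).

Computing H_k = (kernel of ∂_k) / (image of ∂_{k+1}):

  H_0: rank C_0 − rank ∂_1 = 3 − 2 = 1, and the invariant factors of ∂_1 are all 1, so H_0 ≅ Z.
  H_1: rank ker ∂_1 − rank ∂_2 = (3 − 2) − 1 = 0, and the invariant factors of ∂_2 are all 1, so H_1 ≅ 0.
  H_2: rank ker ∂_2 − rank ∂_3 = (1 − 1) − 0 = 0, and there is no ∂_3, so H_2 ≅ 0.

(K is a triangulation of the 2-simplex.)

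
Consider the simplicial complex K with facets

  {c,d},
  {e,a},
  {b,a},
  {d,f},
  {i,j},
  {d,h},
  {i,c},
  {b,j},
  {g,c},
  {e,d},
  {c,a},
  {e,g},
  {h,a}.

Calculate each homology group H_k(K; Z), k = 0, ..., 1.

Order the vertices as a < b < c < d < e < f < g < h < i < j. Listing each simplex with vertices in this order, K has dimension 1 with simplices:

  0-simplices (10): a, b, c, d, e, f, g, h, i, j
  1-simplices (13): ab, ac, ae, ah, bj, cd, cg, ci, de, df, dh, eg, ij

so the chain groups are C_0 ≅ Z^10, C_1 ≅ Z^13.

Boundary ∂_1: C_1 → C_0 maps an edge to its endpoints' difference, ∂[p,q] = q − p. For instance
  ∂eg = g − e.
As a 10×13 matrix over Z this has rank 9, with invariant factors (1,1,1,1,1,1,1,1,1).

Now H_k = ker ∂_k / im ∂_{k+1}, so:

  H_0: rank C_0 − rank ∂_1 = 10 − 9 = 1, and the invariant factors of ∂_1 are all 1, so H_0 ≅ Z.
  H_1: rank ker ∂_1 − rank ∂_2 = (13 − 9) − 0 = 4, and there is no ∂_2, so H_1 ≅ Z^4.

H_0 = Z,  H_1 = Z^4.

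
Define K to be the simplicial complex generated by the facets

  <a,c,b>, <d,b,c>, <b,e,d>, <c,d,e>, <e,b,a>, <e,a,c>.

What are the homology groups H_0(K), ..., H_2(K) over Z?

Take the total order a < b < c < d < e on the vertex set. Then K (dimension 2) consists of the simplices:

  0-simplices (5): a, b, c, d, e
  1-simplices (9): ab, ac, ae, bc, bd, be, cd, ce, de
  2-simplices (6): abc, abe, ace, bcd, bde, cde

Hence C_0 ≅ Z^5, C_1 ≅ Z^9, C_2 ≅ Z^6.

Boundary ∂_1: C_1 → C_0 maps an edge to its endpoints' difference, ∂[p,q] = q − p. For instance
  ∂ac = c − a.
The resulting 5×9 matrix has rank 4, and its Smith normal form has invariant factors (1,1,1,1).

The boundary map ∂_2: C_2 → C_1 sends each 2-simplex [p,q,r] to [q,r] − [p,r] + [p,q]. For instance
  ∂abe = be − ae + ab,
  ∂bcd = cd − bd + bc.
This gives a 9×6 integer matrix of rank 5; reducing to Smith normal form yields diagonal entries (1,1,1,1,1).

Computing H_k = (kernel of ∂_k) / (image of ∂_{k+1}):

  H_0: rank C_0 − rank ∂_1 = 5 − 4 = 1, and the invariant factors of ∂_1 are all 1, so H_0 ≅ Z.
  H_1: rank ker ∂_1 − rank ∂_2 = (9 − 4) − 5 = 0, and the invariant factors of ∂_2 are all 1, so H_1 ≅ 0.
  H_2: rank ker ∂_2 − rank ∂_3 = (6 − 5) − 0 = 1, and there is no ∂_3, so H_2 ≅ Z.

H_0 = Z,  H_1 = 0,  H_2 = Z.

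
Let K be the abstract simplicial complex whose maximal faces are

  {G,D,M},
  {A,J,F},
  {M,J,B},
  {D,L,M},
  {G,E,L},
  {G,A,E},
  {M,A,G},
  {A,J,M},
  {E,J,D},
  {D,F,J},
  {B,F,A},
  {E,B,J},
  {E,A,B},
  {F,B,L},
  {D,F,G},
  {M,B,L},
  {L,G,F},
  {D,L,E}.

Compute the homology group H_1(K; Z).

We work with the vertex ordering A < B < D < E < F < G < J < L < M. The simplices of K, each written with vertices in increasing order, are:

  0-simplices (9): A, B, D, E, F, G, J, L, M
  1-simplices (27): AB, AE, AF, AG, AJ, AM, BE, BF, BJ, BL, BM, DE, DF, DG, DJ, DL, DM, EG, EJ, EL, FG, FJ, FL, GL, GM, JM, LM
  2-simplices (18): ABE, ABF, AEG, AFJ, AGM, AJM, BEJ, BFL, BJM, BLM, DEJ, DEL, DFG, DFJ, DGM, DLM, EGL, FGL

giving chain groups C_0 ≅ Z^9, C_1 ≅ Z^27, C_2 ≅ Z^18.

The boundary map ∂_1: C_1 → C_0 sends each edge [p,q] (with p < q) to q − p. For instance
  ∂DG = G − D.
The resulting 9×27 matrix has rank 8, and its Smith normal form has invariant factors (1,1,1,1,1,1,1,1).

The boundary map ∂_2: C_2 → C_1 sends each 2-simplex [p,q,r] to [q,r] − [p,r] + [p,q]. For instance
  ∂AEG = EG − AG + AE,
  ∂BEJ = EJ − BJ + BE.
The 27×18 boundary matrix has rank 18 and Smith normal form diag(1,1,1,1,1,1,1,1,1,1,1,1,1,1,1,1,1,2).

Computing H_k = (kernel of ∂_k) / (image of ∂_{k+1}):

  H_1: rank ker ∂_1 − rank ∂_2 = (27 − 8) − 18 = 1, and ∂_2 has invariant factor 2 > 1, so H_1 = Z ⊕ Z_2.

H_1 = Z ⊕ Z_2.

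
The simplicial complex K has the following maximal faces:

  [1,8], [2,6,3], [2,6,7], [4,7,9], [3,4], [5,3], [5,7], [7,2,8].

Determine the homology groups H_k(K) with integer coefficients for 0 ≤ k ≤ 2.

Order the vertices as 1 < 2 < 3 < 4 < 5 < 6 < 7 < 8 < 9. Listing each simplex with vertices in this order, K has dimension 2 with simplices:

  0-simplices (9): [1], [2], [3], [4], [5], [6], [7], [8], [9]
  1-simplices (14): [1,8], [2,3], [2,6], [2,7], [2,8], [3,4], [3,5], [3,6], [4,7], [4,9], [5,7], [6,7], [7,8], [7,9]
  2-simplices (4): [2,3,6], [2,6,7], [2,7,8], [4,7,9]

giving chain groups C_0 ≅ Z^9, C_1 ≅ Z^14, C_2 ≅ Z^4.

Boundary ∂_1: C_1 → C_0 is given by ∂[p,q] = [q] − [p]. For instance
  ∂[3,4] = [4] − [3].
The resulting 9×14 matrix has rank 8, and its Smith normal form has invariant factors (1,1,1,1,1,1,1,1).

∂_2: C_2 → C_1 acts by ∂[p,q,r] = [q,r] − [p,r] + [p,q]. For instance
  ∂[2,3,6] = [3,6] − [2,6] + [2,3],
  ∂[2,6,7] = [6,7] − [2,7] + [2,6].
The 14×4 boundary matrix has rank 4 and Smith normal form diag(1,1,1,1).

From H_k ≅ ker(∂_k) / im(∂_{k+1}) we obtain:

  H_0: rank C_0 − rank ∂_1 = 9 − 8 = 1, and the invariant factors of ∂_1 are all 1, so H_0 = Z.
  H_1: rank ker ∂_1 − rank ∂_2 = (14 − 8) − 4 = 2, and the invariant factors of ∂_2 are all 1, so H_1 = Z^2.
  H_2: rank ker ∂_2 − rank ∂_3 = (4 − 4) − 0 = 0, and there is no ∂_3, so H_2 = 0.

H_0 = Z,  H_1 = Z^2,  H_2 = 0.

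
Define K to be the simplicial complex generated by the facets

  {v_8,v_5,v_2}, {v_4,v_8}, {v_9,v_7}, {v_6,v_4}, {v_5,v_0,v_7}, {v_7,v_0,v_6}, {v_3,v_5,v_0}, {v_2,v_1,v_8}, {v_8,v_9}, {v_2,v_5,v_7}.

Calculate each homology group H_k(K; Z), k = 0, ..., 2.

H_0 = Z,  H_1 = Z^2,  H_2 = 0.

Order the vertices as v_0 < v_1 < v_2 < v_3 < v_4 < v_5 < v_6 < v_7 < v_8 < v_9. Listing each simplex with vertices in this order, K has dimension 2 with simplices:

  0-simplices (10): [v_0], [v_1], [v_2], [v_3], [v_4], [v_5], [v_6], [v_7], [v_8], [v_9]
  1-simplices (17): (17 of them)
  2-simplices (6): [v_0,v_3,v_5], [v_0,v_5,v_7], [v_0,v_6,v_7], [v_1,v_2,v_8], [v_2,v_5,v_7], [v_2,v_5,v_8]

Hence C_0 ≅ Z^10, C_1 ≅ Z^17, C_2 ≅ Z^6.

∂_1: C_1 → C_0 is given by ∂[p,q] = [q] − [p]. For instance
  ∂[v_1,v_2] = [v_2] − [v_1].
The 10×17 boundary matrix has rank 9 and Smith normal form diag(1,1,1,1,1,1,1,1,1).

The boundary map ∂_2: C_2 → C_1 maps a triangle to the signed sum of its edges. For instance
  ∂[v_1,v_2,v_8] = [v_2,v_8] − [v_1,v_8] + [v_1,v_2],
  ∂[v_2,v_5,v_7] = [v_5,v_7] − [v_2,v_7] + [v_2,v_5].
The 17×6 boundary matrix has rank 6 and Smith normal form diag(1,1,1,1,1,1).

Computing H_k = (kernel of ∂_k) / (image of ∂_{k+1}):

  H_0: rank C_0 − rank ∂_1 = 10 − 9 = 1, and the invariant factors of ∂_1 are all 1, so H_0 ≅ Z.
  H_1: rank ker ∂_1 − rank ∂_2 = (17 − 9) − 6 = 2, and the invariant factors of ∂_2 are all 1, so H_1 ≅ Z^2.
  H_2: rank ker ∂_2 − rank ∂_3 = (6 − 6) − 0 = 0, and there is no ∂_3, so H_2 ≅ 0.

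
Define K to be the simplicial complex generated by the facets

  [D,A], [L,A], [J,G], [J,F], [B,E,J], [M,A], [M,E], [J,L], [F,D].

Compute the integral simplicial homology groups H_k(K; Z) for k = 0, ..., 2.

H_0 = Z,  H_1 = Z^2,  H_2 = 0.

We work with the vertex ordering A < B < D < E < F < G < J < L < M. The simplices of K, each written with vertices in increasing order, are:

  0-simplices (9): A, B, D, E, F, G, J, L, M
  1-simplices (11): AD, AL, AM, BE, BJ, DF, EJ, EM, FJ, GJ, JL
  2-simplices (1): BEJ

giving chain groups C_0 ≅ Z^9, C_1 ≅ Z^11, C_2 ≅ Z^1.

∂_1: C_1 → C_0 is given by ∂[p,q] = [q] − [p]. For instance
  ∂AL = L − A.
The 9×11 boundary matrix has rank 8 and Smith normal form diag(1,1,1,1,1,1,1,1).

∂_2: C_2 → C_1 sends each 2-simplex [p,q,r] to [q,r] − [p,r] + [p,q]. For instance
  ∂BEJ = EJ − BJ + BE.
This gives a 11×1 integer matrix of rank 1; reducing to Smith normal form yields diagonal entries (1).

Now H_k = ker ∂_k / im ∂_{k+1}, so:

  H_0: rank C_0 − rank ∂_1 = 9 − 8 = 1, and the invariant factors of ∂_1 are all 1, so H_0 ≅ Z.
  H_1: rank ker ∂_1 − rank ∂_2 = (11 − 8) − 1 = 2, and the invariant factors of ∂_2 are all 1, so H_1 ≅ Z^2.
  H_2: rank ker ∂_2 − rank ∂_3 = (1 − 1) − 0 = 0, and there is no ∂_3, so H_2 ≅ 0.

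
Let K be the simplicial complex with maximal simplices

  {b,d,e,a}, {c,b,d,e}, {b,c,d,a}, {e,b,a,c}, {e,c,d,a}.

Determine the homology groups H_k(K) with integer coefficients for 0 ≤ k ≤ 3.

We work with the vertex ordering a < b < c < d < e. The simplices of K, each written with vertices in increasing order, are:

  0-simplices (5): a, b, c, d, e
  1-simplices (10): ab, ac, ad, ae, bc, bd, be, cd, ce, de
  2-simplices (10): abc, abd, abe, acd, ace, ade, bcd, bce, bde, cde
  3-simplices (5): abcd, abce, abde, acde, bcde

so the chain groups are C_0 ≅ Z^5, C_1 ≅ Z^10, C_2 ≅ Z^10, C_3 ≅ Z^5.

The boundary map ∂_1: C_1 → C_0 maps an edge to its endpoints' difference, ∂[p,q] = q − p. For instance
  ∂bc = c − b.
The resulting 5×10 matrix has rank 4, and its Smith normal form has invariant factors (1,1,1,1).

∂_2: C_2 → C_1 sends each 2-simplex [p,q,r] to [q,r] − [p,r] + [p,q]. For instance
  ∂abc = bc − ac + ab,
  ∂abd = bd − ad + ab.
This gives a 10×10 integer matrix of rank 6; reducing to Smith normal form yields diagonal entries (1,1,1,1,1,1).

The boundary map ∂_3: C_3 → C_2 sends each 3-simplex σ to the alternating sum Σ_i (−1)^i (σ with its i-th vertex removed). For instance
  ∂abcd = bcd − acd + abd − abc,
  ∂abde = bde − ade + abe − abd.
This gives a 10×5 integer matrix of rank 4; reducing to Smith normal form yields diagonal entries (1,1,1,1).

From H_k ≅ ker(∂_k) / im(∂_{k+1}) we obtain:

  H_0: rank C_0 − rank ∂_1 = 5 − 4 = 1, and the invariant factors of ∂_1 are all 1, so H_0 ≅ Z.
  H_1: rank ker ∂_1 − rank ∂_2 = (10 − 4) − 6 = 0, and the invariant factors of ∂_2 are all 1, so H_1 ≅ 0.
  H_2: rank ker ∂_2 − rank ∂_3 = (10 − 6) − 4 = 0, and the invariant factors of ∂_3 are all 1, so H_2 ≅ 0.
  H_3: rank ker ∂_3 − rank ∂_4 = (5 − 4) − 0 = 1, and there is no ∂_4, so H_3 ≅ Z.

H_0 = Z,  H_1 = 0,  H_2 = 0,  H_3 = Z.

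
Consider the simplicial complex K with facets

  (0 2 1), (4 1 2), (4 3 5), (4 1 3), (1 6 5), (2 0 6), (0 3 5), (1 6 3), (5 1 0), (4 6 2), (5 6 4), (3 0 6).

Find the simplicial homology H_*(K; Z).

K has 7 vertices, 18 edges, 12 triangles.
rank ∂_0 = 0, rank ∂_1 = 6 ⇒ b_0 = 7 − 0 − 6 = 1; all invariant factors of ∂_1 are 1 so no torsion. So H_0 ≅ Z.
rank ∂_1 = 6, rank ∂_2 = 12 ⇒ b_1 = 18 − 6 − 12 = 0; ∂_2 has invariant factor(s) [2] giving torsion. So H_1 ≅ Z/2.
rank ∂_2 = 12, rank ∂_3 = 0 ⇒ b_2 = 12 − 12 − 0 = 0. So H_2 ≅ 0.

H_0 = Z,  H_1 = Z/2,  H_2 = 0.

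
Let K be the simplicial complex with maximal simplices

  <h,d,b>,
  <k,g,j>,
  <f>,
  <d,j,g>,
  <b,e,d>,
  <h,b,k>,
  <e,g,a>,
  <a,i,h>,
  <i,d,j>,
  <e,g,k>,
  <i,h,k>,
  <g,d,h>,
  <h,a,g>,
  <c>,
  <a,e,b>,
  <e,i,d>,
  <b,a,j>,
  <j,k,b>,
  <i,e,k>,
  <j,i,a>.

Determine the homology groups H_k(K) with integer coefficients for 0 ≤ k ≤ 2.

H_0 ≅ Z^3,  H_1 ≅ Z^2,  H_2 ≅ Z.

Take the total order a < b < c < d < e < f < g < h < i < j < k on the vertex set. Then K (dimension 2) consists of the simplices:

  0-simplices (11): a, b, c, d, e, f, g, h, i, j, k
  1-simplices (27): ab, ae, ag, ah, ai, aj, bd, be, bh, bj, bk, de, dg, dh, di, dj, eg, ei, ek, gh, gj, gk, hi, hk, ij, ik, jk
  2-simplices (18): abe, abj, aeg, agh, ahi, aij, bde, bdh, bhk, bjk, dei, dgh, dgj, dij, egk, eik, gjk, hik

Hence C_0 ≅ Z^11, C_1 ≅ Z^27, C_2 ≅ Z^18.

The boundary map ∂_1: C_1 → C_0 sends each edge [p,q] (with p < q) to q − p.
As a 11×27 matrix over Z this has rank 8, with invariant factors (1,1,1,1,1,1,1,1).

Boundary ∂_2: C_2 → C_1 maps a triangle to the signed sum of its edges. For instance
  ∂abe = be − ae + ab,
  ∂aeg = eg − ag + ae.
As a 27×18 matrix over Z this has rank 17, with invariant factors (1,1,1,1,1,1,1,1,1,1,1,1,1,1,1,1,1).

Computing H_k = (kernel of ∂_k) / (image of ∂_{k+1}):

  H_0: rank C_0 − rank ∂_1 = 11 − 8 = 3, and the invariant factors of ∂_1 are all 1, so H_0 = Z^3.
  H_1: rank ker ∂_1 − rank ∂_2 = (27 − 8) − 17 = 2, and the invariant factors of ∂_2 are all 1, so H_1 = Z^2.
  H_2: rank ker ∂_2 − rank ∂_3 = (18 − 17) − 0 = 1, and there is no ∂_3, so H_2 = Z.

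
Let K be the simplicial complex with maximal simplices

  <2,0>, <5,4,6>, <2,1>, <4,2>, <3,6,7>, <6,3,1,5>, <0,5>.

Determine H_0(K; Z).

We work with the vertex ordering 0 < 1 < 2 < 3 < 4 < 5 < 6 < 7. The simplices of K, each written with vertices in increasing order, are:

  0-simplices (8): [0], [1], [2], [3], [4], [5], [6], [7]
  1-simplices (14): [0,2], [0,5], [1,2], [1,3], [1,5], [1,6], [2,4], [3,5], [3,6], [3,7], [4,5], [4,6], [5,6], [6,7]
  2-simplices (6): [1,3,5], [1,3,6], [1,5,6], [3,5,6], [3,6,7], [4,5,6]
  3-simplices (1): [1,3,5,6]

so the chain groups are C_0 ≅ Z^8, C_1 ≅ Z^14, C_2 ≅ Z^6, C_3 ≅ Z^1.

The boundary map ∂_1: C_1 → C_0 is given by ∂[p,q] = [q] − [p].
The 8×14 boundary matrix has rank 7 and Smith normal form diag(1,1,1,1,1,1,1).

Boundary ∂_2: C_2 → C_1 sends each 2-simplex [p,q,r] to [q,r] − [p,r] + [p,q]. For instance
  ∂[4,5,6] = [5,6] − [4,6] + [4,5],
  ∂[1,3,5] = [3,5] − [1,5] + [1,3].
The 14×6 boundary matrix has rank 5 and Smith normal form diag(1,1,1,1,1).

∂_3: C_3 → C_2 sends each 3-simplex σ to the alternating sum Σ_i (−1)^i (σ with its i-th vertex removed). For instance
  ∂[1,3,5,6] = [3,5,6] − [1,5,6] + [1,3,6] − [1,3,5].
This gives a 6×1 integer matrix of rank 1; reducing to Smith normal form yields diagonal entries (1).

Reading off H_k = ker ∂_k / im ∂_{k+1}:

  H_0: rank C_0 − rank ∂_1 = 8 − 7 = 1, and the invariant factors of ∂_1 are all 1, so H_0 = Z.

H_0 = Z.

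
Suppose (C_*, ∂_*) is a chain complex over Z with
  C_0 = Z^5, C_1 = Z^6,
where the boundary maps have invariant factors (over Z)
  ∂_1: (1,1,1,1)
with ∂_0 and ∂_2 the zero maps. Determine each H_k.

H_0 = Z,  H_1 = Z^2.

H_0: b_0 = 5 − 0 − 4 = 1; torsion from ∂_1 factors > 1: none. So H_0 = Z.
H_1: b_1 = 6 − 4 − 0 = 2; torsion from ∂_2 factors > 1: none. So H_1 = Z^2.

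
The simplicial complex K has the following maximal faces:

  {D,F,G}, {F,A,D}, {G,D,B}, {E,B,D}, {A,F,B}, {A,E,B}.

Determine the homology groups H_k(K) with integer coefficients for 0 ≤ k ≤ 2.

H_0 ≅ Z,  H_1 ≅ Z,  H_2 = 0.

Take the total order A < B < D < E < F < G on the vertex set. Then K (dimension 2) consists of the simplices:

  0-simplices (6): A, B, D, E, F, G
  1-simplices (12): AB, AD, AE, AF, BD, BE, BF, BG, DE, DF, DG, FG
  2-simplices (6): ABE, ABF, ADF, BDE, BDG, DFG

giving chain groups C_0 ≅ Z^6, C_1 ≅ Z^12, C_2 ≅ Z^6.

Boundary ∂_1: C_1 → C_0 maps an edge to its endpoints' difference, ∂[p,q] = q − p. For instance
  ∂FG = G − F.
This gives a 6×12 integer matrix of rank 5; reducing to Smith normal form yields diagonal entries (1,1,1,1,1).

The boundary map ∂_2: C_2 → C_1 maps a triangle to the signed sum of its edges. For instance
  ∂DFG = FG − DG + DF,
  ∂BDG = DG − BG + BD.
As a 12×6 matrix over Z this has rank 6, with invariant factors (1,1,1,1,1,1).

Computing H_k = (kernel of ∂_k) / (image of ∂_{k+1}):

  H_0: rank C_0 − rank ∂_1 = 6 − 5 = 1, and the invariant factors of ∂_1 are all 1, so H_0 = Z.
  H_1: rank ker ∂_1 − rank ∂_2 = (12 − 5) − 6 = 1, and the invariant factors of ∂_2 are all 1, so H_1 = Z.
  H_2: rank ker ∂_2 − rank ∂_3 = (6 − 6) − 0 = 0, and there is no ∂_3, so H_2 = 0.

As a check, the Euler characteristic is 6 − 12 + 6 = 0, which agrees with 1 − 1 + 0 = 0.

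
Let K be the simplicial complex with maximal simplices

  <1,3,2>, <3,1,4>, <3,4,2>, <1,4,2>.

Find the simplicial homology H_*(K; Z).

H_0 = Z,  H_1 = 0,  H_2 = Z.

Take the total order 1 < 2 < 3 < 4 on the vertex set. Then K (dimension 2) consists of the simplices:

  0-simplices (4): [1], [2], [3], [4]
  1-simplices (6): [1,2], [1,3], [1,4], [2,3], [2,4], [3,4]
  2-simplices (4): [1,2,3], [1,2,4], [1,3,4], [2,3,4]

giving chain groups C_0 ≅ Z^4, C_1 ≅ Z^6, C_2 ≅ Z^4.

Boundary ∂_1: C_1 → C_0 is given by ∂[p,q] = [q] − [p]. For instance
  ∂[1,4] = [4] − [1].
The 4×6 boundary matrix has rank 3 and Smith normal form diag(1,1,1).

∂_2: C_2 → C_1 maps a triangle to the signed sum of its edges. For instance
  ∂[1,2,4] = [2,4] − [1,4] + [1,2],
  ∂[2,3,4] = [3,4] − [2,4] + [2,3].
The resulting 6×4 matrix has rank 3, and its Smith normal form has invariant factors (1,1,1).

Now H_k = ker ∂_k / im ∂_{k+1}, so:

  H_0: rank C_0 − rank ∂_1 = 4 − 3 = 1, and the invariant factors of ∂_1 are all 1, so H_0 = Z.
  H_1: rank ker ∂_1 − rank ∂_2 = (6 − 3) − 3 = 0, and the invariant factors of ∂_2 are all 1, so H_1 = 0.
  H_2: rank ker ∂_2 − rank ∂_3 = (4 − 3) − 0 = 1, and there is no ∂_3, so H_2 = Z.

As a check, the Euler characteristic is 4 − 6 + 4 = 2, which agrees with 1 − 0 + 1 = 2.
(K is a triangulation of the 2-sphere S^2.)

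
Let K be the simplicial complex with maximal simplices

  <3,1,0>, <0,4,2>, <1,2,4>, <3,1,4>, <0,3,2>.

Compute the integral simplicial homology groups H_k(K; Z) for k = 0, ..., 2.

We work with the vertex ordering 0 < 1 < 2 < 3 < 4. The simplices of K, each written with vertices in increasing order, are:

  0-simplices (5): [0], [1], [2], [3], [4]
  1-simplices (10): [0,1], [0,2], [0,3], [0,4], [1,2], [1,3], [1,4], [2,3], [2,4], [3,4]
  2-simplices (5): [0,1,3], [0,2,3], [0,2,4], [1,2,4], [1,3,4]

giving chain groups C_0 ≅ Z^5, C_1 ≅ Z^10, C_2 ≅ Z^5.

∂_1: C_1 → C_0 maps an edge to its endpoints' difference, ∂[p,q] = q − p. For instance
  ∂[1,2] = [2] − [1].
This gives a 5×10 integer matrix of rank 4; reducing to Smith normal form yields diagonal entries (1,1,1,1).

∂_2: C_2 → C_1 acts by ∂[p,q,r] = [q,r] − [p,r] + [p,q]. For instance
  ∂[1,3,4] = [3,4] − [1,4] + [1,3],
  ∂[0,2,4] = [2,4] − [0,4] + [0,2].
The resulting 10×5 matrix has rank 5, and its Smith normal form has invariant factors (1,1,1,1,1).

Reading off H_k = ker ∂_k / im ∂_{k+1}:

  H_0: rank C_0 − rank ∂_1 = 5 − 4 = 1, and the invariant factors of ∂_1 are all 1, so H_0 = Z.
  H_1: rank ker ∂_1 − rank ∂_2 = (10 − 4) − 5 = 1, and the invariant factors of ∂_2 are all 1, so H_1 = Z.
  H_2: rank ker ∂_2 − rank ∂_3 = (5 − 5) − 0 = 0, and there is no ∂_3, so H_2 = 0.

H_0 = Z,  H_1 = Z,  H_2 = 0.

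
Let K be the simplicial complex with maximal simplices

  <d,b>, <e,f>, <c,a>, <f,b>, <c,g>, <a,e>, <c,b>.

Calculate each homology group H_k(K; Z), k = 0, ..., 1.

H_0 ≅ Z,  H_1 ≅ Z.

Fix the vertex order a < b < c < d < e < f < g and write every simplex with vertices in increasing order. Then dim K = 1 and the simplices of K are:

  0-simplices (7): a, b, c, d, e, f, g
  1-simplices (7): ac, ae, bc, bd, bf, cg, ef

giving chain groups C_0 ≅ Z^7, C_1 ≅ Z^7.

Boundary ∂_1: C_1 → C_0 is given by ∂[p,q] = [q] − [p].
This gives a 7×7 integer matrix of rank 6; reducing to Smith normal form yields diagonal entries (1,1,1,1,1,1).

Reading off H_k = ker ∂_k / im ∂_{k+1}:

  H_0: rank C_0 − rank ∂_1 = 7 − 6 = 1, and the invariant factors of ∂_1 are all 1, so H_0 = Z.
  H_1: rank ker ∂_1 − rank ∂_2 = (7 − 6) − 0 = 1, and there is no ∂_2, so H_1 = Z.

As a check, the Euler characteristic is 7 − 7 = 0, which agrees with 1 − 1 = 0.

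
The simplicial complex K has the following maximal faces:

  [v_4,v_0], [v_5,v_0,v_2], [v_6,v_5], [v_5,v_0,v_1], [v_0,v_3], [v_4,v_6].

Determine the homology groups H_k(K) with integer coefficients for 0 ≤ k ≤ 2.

Take the total order v_0 < v_1 < v_2 < v_3 < v_4 < v_5 < v_6 on the vertex set. Then K (dimension 2) consists of the simplices:

  0-simplices (7): [v_0], [v_1], [v_2], [v_3], [v_4], [v_5], [v_6]
  1-simplices (9): [v_0,v_1], [v_0,v_2], [v_0,v_3], [v_0,v_4], [v_0,v_5], [v_1,v_5], [v_2,v_5], [v_4,v_6], [v_5,v_6]
  2-simplices (2): [v_0,v_1,v_5], [v_0,v_2,v_5]

Hence C_0 ≅ Z^7, C_1 ≅ Z^9, C_2 ≅ Z^2.

Boundary ∂_1: C_1 → C_0 sends each edge [p,q] (with p < q) to q − p.
The 7×9 boundary matrix has rank 6 and Smith normal form diag(1,1,1,1,1,1).

Boundary ∂_2: C_2 → C_1 acts by ∂[p,q,r] = [q,r] − [p,r] + [p,q]. For instance
  ∂[v_0,v_1,v_5] = [v_1,v_5] − [v_0,v_5] + [v_0,v_1],
  ∂[v_0,v_2,v_5] = [v_2,v_5] − [v_0,v_5] + [v_0,v_2].
The resulting 9×2 matrix has rank 2, and its Smith normal form has invariant factors (1,1).

Computing H_k = (kernel of ∂_k) / (image of ∂_{k+1}):

  H_0: rank C_0 − rank ∂_1 = 7 − 6 = 1, and the invariant factors of ∂_1 are all 1, so H_0 = Z.
  H_1: rank ker ∂_1 − rank ∂_2 = (9 − 6) − 2 = 1, and the invariant factors of ∂_2 are all 1, so H_1 = Z.
  H_2: rank ker ∂_2 − rank ∂_3 = (2 − 2) − 0 = 0, and there is no ∂_3, so H_2 = 0.

H_0 ≅ Z,  H_1 ≅ Z,  H_2 = 0.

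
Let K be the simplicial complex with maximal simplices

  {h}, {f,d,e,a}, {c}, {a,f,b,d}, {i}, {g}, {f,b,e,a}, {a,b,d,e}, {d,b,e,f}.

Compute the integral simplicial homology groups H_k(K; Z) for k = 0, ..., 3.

We work with the vertex ordering a < b < c < d < e < f < g < h < i. The simplices of K, each written with vertices in increasing order, are:

  0-simplices (9): a, b, c, d, e, f, g, h, i
  1-simplices (10): ab, ad, ae, af, bd, be, bf, de, df, ef
  2-simplices (10): abd, abe, abf, ade, adf, aef, bde, bdf, bef, def
  3-simplices (5): abde, abdf, abef, adef, bdef

giving chain groups C_0 ≅ Z^9, C_1 ≅ Z^10, C_2 ≅ Z^10, C_3 ≅ Z^5.

∂_1: C_1 → C_0 maps an edge to its endpoints' difference, ∂[p,q] = q − p. For instance
  ∂ab = b − a.
As a 9×10 matrix over Z this has rank 4, with invariant factors (1,1,1,1).

The boundary map ∂_2: C_2 → C_1 maps a triangle to the signed sum of its edges. For instance
  ∂adf = df − af + ad,
  ∂abd = bd − ad + ab.
As a 10×10 matrix over Z this has rank 6, with invariant factors (1,1,1,1,1,1).

∂_3: C_3 → C_2 sends each 3-simplex σ to the alternating sum Σ_i (−1)^i (σ with its i-th vertex removed). For instance
  ∂adef = def − aef + adf − ade,
  ∂bdef = def − bef + bdf − bde.
As a 10×5 matrix over Z this has rank 4, with invariant factors (1,1,1,1).

Computing H_k = (kernel of ∂_k) / (image of ∂_{k+1}):

  H_0: rank C_0 − rank ∂_1 = 9 − 4 = 5, and the invariant factors of ∂_1 are all 1, so H_0 = Z^5.
  H_1: rank ker ∂_1 − rank ∂_2 = (10 − 4) − 6 = 0, and the invariant factors of ∂_2 are all 1, so H_1 = 0.
  H_2: rank ker ∂_2 − rank ∂_3 = (10 − 6) − 4 = 0, and the invariant factors of ∂_3 are all 1, so H_2 = 0.
  H_3: rank ker ∂_3 − rank ∂_4 = (5 − 4) − 0 = 1, and there is no ∂_4, so H_3 = Z.

H_0 = Z^5,  H_1 = 0,  H_2 = 0,  H_3 = Z.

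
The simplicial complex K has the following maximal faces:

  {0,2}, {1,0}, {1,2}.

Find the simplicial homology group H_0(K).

We work with the vertex ordering 0 < 1 < 2. The simplices of K, each written with vertices in increasing order, are:

  0-simplices (3): [0], [1], [2]
  1-simplices (3): [0,1], [0,2], [1,2]

so the chain groups are C_0 ≅ Z^3, C_1 ≅ Z^3.

Boundary ∂_1: C_1 → C_0 is given by ∂[p,q] = [q] − [p]. For instance
  ∂[0,1] = [1] − [0].
As a 3×3 matrix over Z this has rank 2, with invariant factors (1,1).

Now H_k = ker ∂_k / im ∂_{k+1}, so:

  H_0: rank C_0 − rank ∂_1 = 3 − 2 = 1, and the invariant factors of ∂_1 are all 1, so H_0 ≅ Z.

H_0 = Z.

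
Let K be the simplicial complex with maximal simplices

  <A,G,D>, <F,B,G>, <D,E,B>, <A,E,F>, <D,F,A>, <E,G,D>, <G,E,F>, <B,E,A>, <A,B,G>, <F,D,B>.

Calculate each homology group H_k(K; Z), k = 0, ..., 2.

H_0 ≅ Z,  H_1 ≅ Z/2Z,  H_2 = 0.

Order the vertices as A < B < D < E < F < G. Listing each simplex with vertices in this order, K has dimension 2 with simplices:

  0-simplices (6): A, B, D, E, F, G
  1-simplices (15): AB, AD, AE, AF, AG, BD, BE, BF, BG, DE, DF, DG, EF, EG, FG
  2-simplices (10): ABE, ABG, ADF, ADG, AEF, BDE, BDF, BFG, DEG, EFG

giving chain groups C_0 ≅ Z^6, C_1 ≅ Z^15, C_2 ≅ Z^10.

∂_1: C_1 → C_0 sends each edge [p,q] (with p < q) to q − p. For instance
  ∂AD = D − A.
This gives a 6×15 integer matrix of rank 5; reducing to Smith normal form yields diagonal entries (1,1,1,1,1).

Boundary ∂_2: C_2 → C_1 maps a triangle to the signed sum of its edges. For instance
  ∂ABE = BE − AE + AB,
  ∂BFG = FG − BG + BF.
This gives a 15×10 integer matrix of rank 10; reducing to Smith normal form yields diagonal entries (1,1,1,1,1,1,1,1,1,2).

Reading off H_k = ker ∂_k / im ∂_{k+1}:

  H_0: rank C_0 − rank ∂_1 = 6 − 5 = 1, and the invariant factors of ∂_1 are all 1, so H_0 = Z.
  H_1: rank ker ∂_1 − rank ∂_2 = (15 − 5) − 10 = 0, and ∂_2 has invariant factor 2 > 1, so H_1 = Z/2Z.
  H_2: rank ker ∂_2 − rank ∂_3 = (10 − 10) − 0 = 0, and there is no ∂_3, so H_2 = 0.

(K is a triangulation of the real projective plane RP^2.)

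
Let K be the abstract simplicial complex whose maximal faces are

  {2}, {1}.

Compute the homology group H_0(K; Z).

Take the total order 1 < 2 on the vertex set. Then K (dimension 0) consists of the simplices:

  0-simplices (2): [1], [2]

so the chain groups are C_0 ≅ Z^2.

Reading off H_k = ker ∂_k / im ∂_{k+1}:

  H_0: rank C_0 − rank ∂_1 = 2 − 0 = 2, and there is no ∂_1, so H_0 = Z^2.

H_0 ≅ Z^2.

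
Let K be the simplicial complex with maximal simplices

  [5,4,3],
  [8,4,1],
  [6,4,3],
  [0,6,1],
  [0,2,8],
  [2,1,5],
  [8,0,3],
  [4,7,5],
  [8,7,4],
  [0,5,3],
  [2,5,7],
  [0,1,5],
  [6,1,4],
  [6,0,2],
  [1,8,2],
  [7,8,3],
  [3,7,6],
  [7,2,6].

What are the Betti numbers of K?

b_0 = 1, b_1 = 1, b_2 = 0.

K has 9 vertices, 27 edges, 18 triangles.
rank ∂_0 = 0, rank ∂_1 = 8 ⇒ b_0 = 9 − 0 − 8 = 1; all invariant factors of ∂_1 are 1 so no torsion. So H_0 ≅ Z.
rank ∂_1 = 8, rank ∂_2 = 18 ⇒ b_1 = 27 − 8 − 18 = 1; ∂_2 has invariant factor(s) [2] giving torsion. So H_1 ≅ Z ⊕ Z/2.
rank ∂_2 = 18, rank ∂_3 = 0 ⇒ b_2 = 18 − 18 − 0 = 0. So H_2 ≅ 0.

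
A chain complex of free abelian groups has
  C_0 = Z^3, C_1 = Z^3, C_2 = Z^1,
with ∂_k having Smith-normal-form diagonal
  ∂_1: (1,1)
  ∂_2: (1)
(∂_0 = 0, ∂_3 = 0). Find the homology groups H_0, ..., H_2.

H_0: b_0 = 3 − 0 − 2 = 1; torsion from ∂_1 factors > 1: none. So H_0 = Z.
H_1: b_1 = 3 − 2 − 1 = 0; torsion from ∂_2 factors > 1: none. So H_1 = 0.
H_2: b_2 = 1 − 1 − 0 = 0; torsion from ∂_3 factors > 1: none. So H_2 = 0.

H_0 = Z,  H_1 = 0,  H_2 = 0.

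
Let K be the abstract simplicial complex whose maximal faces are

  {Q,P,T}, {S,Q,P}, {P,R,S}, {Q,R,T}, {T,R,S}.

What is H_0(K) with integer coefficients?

K has 5 vertices, 10 edges, 5 triangles.
rank ∂_0 = 0, rank ∂_1 = 4 ⇒ b_0 = 5 − 0 − 4 = 1; all invariant factors of ∂_1 are 1 so no torsion. So H_0 = Z.

H_0 ≅ Z.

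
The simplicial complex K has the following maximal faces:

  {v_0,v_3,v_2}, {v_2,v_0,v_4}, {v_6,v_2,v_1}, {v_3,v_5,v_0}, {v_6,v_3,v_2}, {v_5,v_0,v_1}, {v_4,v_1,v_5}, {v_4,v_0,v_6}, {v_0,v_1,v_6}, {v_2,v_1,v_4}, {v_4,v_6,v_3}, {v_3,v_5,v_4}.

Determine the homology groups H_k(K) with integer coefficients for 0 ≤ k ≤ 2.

H_0 = Z,  H_1 = Z/2,  H_2 = 0.

We work with the vertex ordering v_0 < v_1 < v_2 < v_3 < v_4 < v_5 < v_6. The simplices of K, each written with vertices in increasing order, are:

  0-simplices (7): [v_0], [v_1], [v_2], [v_3], [v_4], [v_5], [v_6]
  1-simplices (18): (18 of them)
  2-simplices (12): (12 of them)

giving chain groups C_0 ≅ Z^7, C_1 ≅ Z^18, C_2 ≅ Z^12.

∂_1: C_1 → C_0 maps an edge to its endpoints' difference, ∂[p,q] = q − p.
This gives a 7×18 integer matrix of rank 6; reducing to Smith normal form yields diagonal entries (1,1,1,1,1,1).

The boundary map ∂_2: C_2 → C_1 sends each 2-simplex [p,q,r] to [q,r] − [p,r] + [p,q]. For instance
  ∂[v_0,v_4,v_6] = [v_4,v_6] − [v_0,v_6] + [v_0,v_4],
  ∂[v_1,v_4,v_5] = [v_4,v_5] − [v_1,v_5] + [v_1,v_4].
This gives a 18×12 integer matrix of rank 12; reducing to Smith normal form yields diagonal entries (1,1,1,1,1,1,1,1,1,1,1,2).

Now H_k = ker ∂_k / im ∂_{k+1}, so:

  H_0: rank C_0 − rank ∂_1 = 7 − 6 = 1, and the invariant factors of ∂_1 are all 1, so H_0 = Z.
  H_1: rank ker ∂_1 − rank ∂_2 = (18 − 6) − 12 = 0, and ∂_2 has invariant factor 2 > 1, so H_1 = Z/2.
  H_2: rank ker ∂_2 − rank ∂_3 = (12 − 12) − 0 = 0, and there is no ∂_3, so H_2 = 0.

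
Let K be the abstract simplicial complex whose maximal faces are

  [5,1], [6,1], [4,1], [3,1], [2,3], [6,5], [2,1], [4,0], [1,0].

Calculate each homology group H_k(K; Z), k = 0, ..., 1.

H_0 = Z,  H_1 = Z^3.

Take the total order 0 < 1 < 2 < 3 < 4 < 5 < 6 on the vertex set. Then K (dimension 1) consists of the simplices:

  0-simplices (7): [0], [1], [2], [3], [4], [5], [6]
  1-simplices (9): [0,1], [0,4], [1,2], [1,3], [1,4], [1,5], [1,6], [2,3], [5,6]

so the chain groups are C_0 ≅ Z^7, C_1 ≅ Z^9.

Boundary ∂_1: C_1 → C_0 is given by ∂[p,q] = [q] − [p].
The 7×9 boundary matrix has rank 6 and Smith normal form diag(1,1,1,1,1,1).

Computing H_k = (kernel of ∂_k) / (image of ∂_{k+1}):

  H_0: rank C_0 − rank ∂_1 = 7 − 6 = 1, and the invariant factors of ∂_1 are all 1, so H_0 = Z.
  H_1: rank ker ∂_1 − rank ∂_2 = (9 − 6) − 0 = 3, and there is no ∂_2, so H_1 = Z^3.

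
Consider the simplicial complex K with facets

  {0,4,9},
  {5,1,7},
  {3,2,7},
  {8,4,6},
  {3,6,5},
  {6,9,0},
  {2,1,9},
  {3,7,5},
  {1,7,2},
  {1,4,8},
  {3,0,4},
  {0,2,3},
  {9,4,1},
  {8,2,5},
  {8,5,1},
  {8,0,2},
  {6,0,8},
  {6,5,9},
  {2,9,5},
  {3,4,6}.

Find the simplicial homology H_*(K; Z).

We work with the vertex ordering 0 < 1 < 2 < 3 < 4 < 5 < 6 < 7 < 8 < 9. The simplices of K, each written with vertices in increasing order, are:

  0-simplices (10): [0], [1], [2], [3], [4], [5], [6], [7], [8], [9]
  1-simplices (30): (30 of them)
  2-simplices (20): (20 of them)

Hence C_0 ≅ Z^10, C_1 ≅ Z^30, C_2 ≅ Z^20.

The boundary map ∂_1: C_1 → C_0 is given by ∂[p,q] = [q] − [p].
The 10×30 boundary matrix has rank 9 and Smith normal form diag(1,1,1,1,1,1,1,1,1).

Boundary ∂_2: C_2 → C_1 maps a triangle to the signed sum of its edges. For instance
  ∂[2,3,7] = [3,7] − [2,7] + [2,3],
  ∂[0,2,8] = [2,8] − [0,8] + [0,2].
The resulting 30×20 matrix has rank 20, and its Smith normal form has invariant factors (1,1,1,1,1,1,1,1,1,1,1,1,1,1,1,1,1,1,1,2).

Computing H_k = (kernel of ∂_k) / (image of ∂_{k+1}):

  H_0: rank C_0 − rank ∂_1 = 10 − 9 = 1, and the invariant factors of ∂_1 are all 1, so H_0 = Z.
  H_1: rank ker ∂_1 − rank ∂_2 = (30 − 9) − 20 = 1, and ∂_2 has invariant factor 2 > 1, so H_1 = Z × Z/2.
  H_2: rank ker ∂_2 − rank ∂_3 = (20 − 20) − 0 = 0, and there is no ∂_3, so H_2 = 0.

H_0 ≅ Z,  H_1 ≅ Z × Z/2,  H_2 = 0.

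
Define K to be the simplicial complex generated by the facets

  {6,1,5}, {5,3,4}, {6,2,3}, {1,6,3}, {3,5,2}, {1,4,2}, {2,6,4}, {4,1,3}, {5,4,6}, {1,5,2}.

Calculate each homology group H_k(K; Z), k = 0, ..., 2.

K has 6 vertices, 15 edges, 10 triangles.
rank ∂_0 = 0, rank ∂_1 = 5 ⇒ b_0 = 6 − 0 − 5 = 1; all invariant factors of ∂_1 are 1 so no torsion. So H_0 ≅ Z.
rank ∂_1 = 5, rank ∂_2 = 10 ⇒ b_1 = 15 − 5 − 10 = 0; ∂_2 has invariant factor(s) [2] giving torsion. So H_1 ≅ Z_2.
rank ∂_2 = 10, rank ∂_3 = 0 ⇒ b_2 = 10 − 10 − 0 = 0. So H_2 ≅ 0.

H_0 = Z,  H_1 = Z_2,  H_2 = 0.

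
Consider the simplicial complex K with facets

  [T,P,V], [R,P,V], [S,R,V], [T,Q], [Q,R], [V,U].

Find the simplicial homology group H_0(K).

H_0 ≅ Z.

K has 7 vertices, 10 edges, 3 triangles.
rank ∂_0 = 0, rank ∂_1 = 6 ⇒ b_0 = 7 − 0 − 6 = 1; all invariant factors of ∂_1 are 1 so no torsion. So H_0 ≅ Z.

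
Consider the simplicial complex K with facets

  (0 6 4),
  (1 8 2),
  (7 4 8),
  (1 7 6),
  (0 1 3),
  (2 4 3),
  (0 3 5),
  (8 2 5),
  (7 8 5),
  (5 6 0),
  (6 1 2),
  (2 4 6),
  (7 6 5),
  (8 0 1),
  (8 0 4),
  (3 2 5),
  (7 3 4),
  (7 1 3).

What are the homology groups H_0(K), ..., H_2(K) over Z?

Fix the vertex order 0 < 1 < 2 < 3 < 4 < 5 < 6 < 7 < 8 and write every simplex with vertices in increasing order. Then dim K = 2 and the simplices of K are:

  0-simplices (9): [0], [1], [2], [3], [4], [5], [6], [7], [8]
  1-simplices (27): (27 of them)
  2-simplices (18): [0,1,3], [0,1,8], [0,3,5], [0,4,6], [0,4,8], [0,5,6], [1,2,6], [1,2,8], [1,3,7], [1,6,7], [2,3,4], [2,3,5], [2,4,6], [2,5,8], [3,4,7], [4,7,8], [5,6,7], [5,7,8]

giving chain groups C_0 ≅ Z^9, C_1 ≅ Z^27, C_2 ≅ Z^18.

∂_1: C_1 → C_0 is given by ∂[p,q] = [q] − [p]. For instance
  ∂[0,6] = [6] − [0].
The 9×27 boundary matrix has rank 8 and Smith normal form diag(1,1,1,1,1,1,1,1).

Boundary ∂_2: C_2 → C_1 maps a triangle to the signed sum of its edges. For instance
  ∂[0,4,8] = [4,8] − [0,8] + [0,4],
  ∂[3,4,7] = [4,7] − [3,7] + [3,4].
The resulting 27×18 matrix has rank 17, and its Smith normal form has invariant factors (1,1,1,1,1,1,1,1,1,1,1,1,1,1,1,1,1).

Computing H_k = (kernel of ∂_k) / (image of ∂_{k+1}):

  H_0: rank C_0 − rank ∂_1 = 9 − 8 = 1, and the invariant factors of ∂_1 are all 1, so H_0 ≅ Z.
  H_1: rank ker ∂_1 − rank ∂_2 = (27 − 8) − 17 = 2, and the invariant factors of ∂_2 are all 1, so H_1 ≅ Z^2.
  H_2: rank ker ∂_2 − rank ∂_3 = (18 − 17) − 0 = 1, and there is no ∂_3, so H_2 ≅ Z.

As a check, the Euler characteristic is 9 − 27 + 18 = 0, which agrees with 1 − 2 + 1 = 0.
(K is a triangulation of the torus T^2.)

H_0 ≅ Z,  H_1 ≅ Z^2,  H_2 ≅ Z.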